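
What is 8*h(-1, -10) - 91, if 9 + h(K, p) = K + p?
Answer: -251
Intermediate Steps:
h(K, p) = -9 + K + p (h(K, p) = -9 + (K + p) = -9 + K + p)
8*h(-1, -10) - 91 = 8*(-9 - 1 - 10) - 91 = 8*(-20) - 91 = -160 - 91 = -251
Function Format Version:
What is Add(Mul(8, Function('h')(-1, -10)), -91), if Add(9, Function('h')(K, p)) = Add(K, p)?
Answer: -251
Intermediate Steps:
Function('h')(K, p) = Add(-9, K, p) (Function('h')(K, p) = Add(-9, Add(K, p)) = Add(-9, K, p))
Add(Mul(8, Function('h')(-1, -10)), -91) = Add(Mul(8, Add(-9, -1, -10)), -91) = Add(Mul(8, -20), -91) = Add(-160, -91) = -251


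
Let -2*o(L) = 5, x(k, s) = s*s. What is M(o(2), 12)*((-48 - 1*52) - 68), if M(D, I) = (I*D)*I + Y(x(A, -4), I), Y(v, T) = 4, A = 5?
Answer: 59808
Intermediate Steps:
x(k, s) = s**2
o(L) = -5/2 (o(L) = -1/2*5 = -5/2)
M(D, I) = 4 + D*I**2 (M(D, I) = (I*D)*I + 4 = (D*I)*I + 4 = D*I**2 + 4 = 4 + D*I**2)
M(o(2), 12)*((-48 - 1*52) - 68) = (4 - 5/2*12**2)*((-48 - 1*52) - 68) = (4 - 5/2*144)*((-48 - 52) - 68) = (4 - 360)*(-100 - 68) = -356*(-168) = 59808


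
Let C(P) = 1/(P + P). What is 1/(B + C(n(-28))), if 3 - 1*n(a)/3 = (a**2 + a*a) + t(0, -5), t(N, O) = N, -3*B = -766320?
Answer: 9390/2398581599 ≈ 3.9148e-6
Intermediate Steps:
B = 255440 (B = -1/3*(-766320) = 255440)
n(a) = 9 - 6*a**2 (n(a) = 9 - 3*((a**2 + a*a) + 0) = 9 - 3*((a**2 + a**2) + 0) = 9 - 3*(2*a**2 + 0) = 9 - 6*a**2)
C(P) = 1/(2*P)
1/(B + C(n(-28))) = 1/(255440 + 1/(2*(9 - 6*(-28)**2))) = 1/(255440 + 1/(2*(9 - 6*784))) = 1/(255440 + 1/(2*(9 - 4704))) = 1/(255440 + (1/2)/(-4695)) = 1/(255440 + (1/2)*(-1/4695)) = 1/(255440 - 1/9390) = 1/(2398581599/9390) = 9390/2398581599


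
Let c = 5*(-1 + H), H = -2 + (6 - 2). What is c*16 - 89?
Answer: -9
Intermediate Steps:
H = 2 (H = -2 + 4 = 2)
c = 5 (c = 5*(-1 + 2) = 5*1 = 5)
c*16 - 89 = 5*16 - 89 = 80 - 89 = -9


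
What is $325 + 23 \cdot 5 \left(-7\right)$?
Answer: $-480$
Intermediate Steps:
$325 + 23 \cdot 5 \left(-7\right) = 325 + 23 \left(-35\right) = 325 - 805 = -480$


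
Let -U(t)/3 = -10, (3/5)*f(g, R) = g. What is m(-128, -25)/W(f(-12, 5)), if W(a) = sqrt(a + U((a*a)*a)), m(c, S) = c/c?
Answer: sqrt(10)/10 ≈ 0.31623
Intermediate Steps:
f(g, R) = 5*g/3
m(c, S) = 1
U(t) = 30 (U(t) = -3*(-10) = 30)
W(a) = sqrt(30 + a) (W(a) = sqrt(a + 30) = sqrt(30 + a))
m(-128, -25)/W(f(-12, 5)) = 1/sqrt(30 + (5/3)*(-12)) = 1/sqrt(30 - 20) = 1/sqrt(10) = 1*(sqrt(10)/10) = sqrt(10)/10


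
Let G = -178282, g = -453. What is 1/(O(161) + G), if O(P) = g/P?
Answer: -161/28703855 ≈ -5.6090e-6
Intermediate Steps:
O(P) = -453/P
1/(O(161) + G) = 1/(-453/161 - 178282) = 1/(-28703855/161) = -161/28703855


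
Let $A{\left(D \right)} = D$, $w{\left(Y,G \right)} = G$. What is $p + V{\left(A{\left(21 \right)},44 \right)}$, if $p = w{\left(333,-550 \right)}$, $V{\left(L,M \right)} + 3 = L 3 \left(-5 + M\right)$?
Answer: $1904$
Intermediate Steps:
$V{\left(L,M \right)} = -3 + L \left(-15 + 3 M\right)$ ($V{\left(L,M \right)} = -3 + L 3 \left(-5 + M\right) = -3 + L \left(-15 + 3 M\right)$)
$p = -550$
$p + V{\left(A{\left(21 \right)},44 \right)} = -550 - \left(318 - 2772\right) = -550 - -2454 = -550 + 2454 = 1904$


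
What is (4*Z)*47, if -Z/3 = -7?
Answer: 3948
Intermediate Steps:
Z = 21 (Z = -3*(-7) = 21)
(4*Z)*47 = (4*21)*47 = 84*47 = 3948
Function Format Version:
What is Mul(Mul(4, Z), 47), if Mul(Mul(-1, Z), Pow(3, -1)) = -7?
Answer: 3948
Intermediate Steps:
Z = 21 (Z = Mul(-3, -7) = 21)
Mul(Mul(4, Z), 47) = Mul(Mul(4, 21), 47) = Mul(84, 47) = 3948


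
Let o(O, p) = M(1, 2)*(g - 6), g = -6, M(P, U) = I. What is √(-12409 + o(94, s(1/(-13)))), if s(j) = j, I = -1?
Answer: 7*I*√253 ≈ 111.34*I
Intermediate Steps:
M(P, U) = -1
o(O, p) = 12 (o(O, p) = -(-6 - 6) = -1*(-12) = 12)
√(-12409 + o(94, s(1/(-13)))) = √(-12409 + 12) = √(-12397) = 7*I*√253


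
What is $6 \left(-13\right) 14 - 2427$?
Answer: $-3519$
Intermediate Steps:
$6 \left(-13\right) 14 - 2427 = \left(-78\right) 14 - 2427 = -1092 - 2427 = -3519$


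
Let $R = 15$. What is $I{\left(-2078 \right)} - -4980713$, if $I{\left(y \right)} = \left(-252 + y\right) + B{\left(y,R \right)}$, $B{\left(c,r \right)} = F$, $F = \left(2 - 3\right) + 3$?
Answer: $4978385$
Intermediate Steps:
$F = 2$ ($F = -1 + 3 = 2$)
$B{\left(c,r \right)} = 2$
$I{\left(y \right)} = -250 + y$ ($I{\left(y \right)} = \left(-252 + y\right) + 2 = -250 + y$)
$I{\left(-2078 \right)} - -4980713 = \left(-250 - 2078\right) - -4980713 = -2328 + 4980713 = 4978385$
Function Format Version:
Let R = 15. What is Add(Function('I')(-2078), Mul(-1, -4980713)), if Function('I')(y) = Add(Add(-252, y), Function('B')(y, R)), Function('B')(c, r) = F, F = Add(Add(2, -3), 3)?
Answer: 4978385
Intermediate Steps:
F = 2 (F = Add(-1, 3) = 2)
Function('B')(c, r) = 2
Function('I')(y) = Add(-250, y) (Function('I')(y) = Add(Add(-252, y), 2) = Add(-250, y))
Add(Function('I')(-2078), Mul(-1, -4980713)) = Add(Add(-250, -2078), Mul(-1, -4980713)) = Add(-2328, 4980713) = 4978385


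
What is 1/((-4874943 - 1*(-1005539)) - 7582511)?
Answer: -1/11451915 ≈ -8.7322e-8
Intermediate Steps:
1/((-4874943 - 1*(-1005539)) - 7582511) = 1/((-4874943 + 1005539) - 7582511) = 1/(-3869404 - 7582511) = 1/(-11451915) = -1/11451915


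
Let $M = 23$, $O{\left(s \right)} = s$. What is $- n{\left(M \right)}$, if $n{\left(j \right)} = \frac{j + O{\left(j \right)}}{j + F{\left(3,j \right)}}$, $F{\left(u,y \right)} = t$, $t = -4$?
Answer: $- \frac{46}{19} \approx -2.4211$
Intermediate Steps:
$F{\left(u,y \right)} = -4$
$n{\left(j \right)} = \frac{2 j}{-4 + j}$ ($n{\left(j \right)} = \frac{j + j}{j - 4} = \frac{2 j}{-4 + j}$)
$- n{\left(M \right)} = - \frac{2 \cdot 23}{-4 + 23} = - \frac{2 \cdot 23}{19} = \left(-1\right) \frac{46}{19} = - \frac{46}{19}$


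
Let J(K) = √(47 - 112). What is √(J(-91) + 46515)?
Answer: √(46515 + I*√65) ≈ 215.67 + 0.019*I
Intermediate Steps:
J(K) = I*√65 (J(K) = √(-65) = I*√65)
√(J(-91) + 46515) = √(I*√65 + 46515) = √(46515 + I*√65)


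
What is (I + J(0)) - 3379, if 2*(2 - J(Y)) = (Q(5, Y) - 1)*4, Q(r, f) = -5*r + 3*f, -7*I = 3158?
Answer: -26433/7 ≈ -3776.1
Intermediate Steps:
I = -3158/7 (I = -⅐*3158 = -3158/7 ≈ -451.14)
J(Y) = 54 - 6*Y (J(Y) = 2 - ((-5*5 + 3*Y) - 1)*4/2 = 2 - ((-25 + 3*Y) - 1)*4/2 = 2 - (-26 + 3*Y)*4/2 = 2 - (-104 + 12*Y)/2 = 2 + (52 - 6*Y) = 54 - 6*Y)
(I + J(0)) - 3379 = (-3158/7 + (54 - 6*0)) - 3379 = (-3158/7 + (54 + 0)) - 3379 = (-3158/7 + 54) - 3379 = -2780/7 - 3379 = -26433/7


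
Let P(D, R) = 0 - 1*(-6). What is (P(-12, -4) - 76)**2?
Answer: 4900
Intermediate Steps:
P(D, R) = 6 (P(D, R) = 0 + 6 = 6)
(P(-12, -4) - 76)**2 = (6 - 76)**2 = (-70)**2 = 4900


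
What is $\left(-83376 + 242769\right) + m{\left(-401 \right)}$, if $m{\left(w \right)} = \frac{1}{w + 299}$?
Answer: $\frac{16258085}{102} \approx 1.5939 \cdot 10^{5}$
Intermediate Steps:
$m{\left(w \right)} = \frac{1}{299 + w}$
$\left(-83376 + 242769\right) + m{\left(-401 \right)} = \left(-83376 + 242769\right) + \frac{1}{299 - 401} = 159393 + \frac{1}{-102} = 159393 - \frac{1}{102} = \frac{16258085}{102}$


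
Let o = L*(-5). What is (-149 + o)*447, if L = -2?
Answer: -62133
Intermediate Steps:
o = 10 (o = -2*(-5) = 10)
(-149 + o)*447 = (-149 + 10)*447 = -139*447 = -62133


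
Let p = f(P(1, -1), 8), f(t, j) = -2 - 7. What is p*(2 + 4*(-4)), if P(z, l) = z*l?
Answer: 126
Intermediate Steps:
P(z, l) = l*z
f(t, j) = -9
p = -9
p*(2 + 4*(-4)) = -9*(2 + 4*(-4)) = -9*(2 - 16) = -9*(-14) = 126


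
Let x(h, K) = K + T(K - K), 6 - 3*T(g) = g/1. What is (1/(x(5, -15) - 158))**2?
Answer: 1/29241 ≈ 3.4199e-5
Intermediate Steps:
T(g) = 2 - g/3 (T(g) = 2 - g/(3*1) = 2 - g/3)
x(h, K) = 2 + K (x(h, K) = K + (2 - (K - K)/3) = K + (2 - 1/3*0) = K + (2 + 0) = K + 2 = 2 + K)
(1/(x(5, -15) - 158))**2 = (1/((2 - 15) - 158))**2 = (1/(-13 - 158))**2 = (1/(-171))**2 = (-1/171)**2 = 1/29241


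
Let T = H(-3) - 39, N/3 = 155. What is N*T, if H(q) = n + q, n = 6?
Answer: -16740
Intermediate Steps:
H(q) = 6 + q
N = 465 (N = 3*155 = 465)
T = -36 (T = (6 - 3) - 39 = 3 - 39 = -36)
N*T = 465*(-36) = -16740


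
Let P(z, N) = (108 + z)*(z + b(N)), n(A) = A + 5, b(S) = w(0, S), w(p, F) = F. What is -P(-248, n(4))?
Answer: -33460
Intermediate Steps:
b(S) = S
n(A) = 5 + A
P(z, N) = (108 + z)*(N + z) (P(z, N) = (108 + z)*(z + N) = (108 + z)*(N + z))
-P(-248, n(4)) = -((-248)**2 + 108*(5 + 4) + 108*(-248) + (5 + 4)*(-248)) = -(61504 + 108*9 - 26784 + 9*(-248)) = -(61504 + 972 - 26784 - 2232) = -1*33460 = -33460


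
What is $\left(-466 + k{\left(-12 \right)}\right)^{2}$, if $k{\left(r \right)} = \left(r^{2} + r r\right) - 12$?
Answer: $36100$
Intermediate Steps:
$k{\left(r \right)} = -12 + 2 r^{2}$ ($k{\left(r \right)} = \left(r^{2} + r^{2}\right) - 12 = 2 r^{2} - 12 = -12 + 2 r^{2}$)
$\left(-466 + k{\left(-12 \right)}\right)^{2} = \left(-466 - \left(12 - 2 \left(-12\right)^{2}\right)\right)^{2} = \left(-466 + \left(-12 + 2 \cdot 144\right)\right)^{2} = \left(-466 + \left(-12 + 288\right)\right)^{2} = \left(-466 + 276\right)^{2} = \left(-190\right)^{2} = 36100$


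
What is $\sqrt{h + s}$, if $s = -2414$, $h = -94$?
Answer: $2 i \sqrt{627} \approx 50.08 i$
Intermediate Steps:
$\sqrt{h + s} = \sqrt{-94 - 2414} = \sqrt{-2508} = 2 i \sqrt{627}$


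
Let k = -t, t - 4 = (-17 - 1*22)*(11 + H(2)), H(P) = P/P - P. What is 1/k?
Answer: 1/386 ≈ 0.0025907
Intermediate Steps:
H(P) = 1 - P
t = -386 (t = 4 + (-17 - 1*22)*(11 + (1 - 1*2)) = 4 + (-17 - 22)*(11 + (1 - 2)) = 4 - 39*(11 - 1) = 4 - 39*10 = 4 - 390 = -386)
k = 386 (k = -1*(-386) = 386)
1/k = 1/386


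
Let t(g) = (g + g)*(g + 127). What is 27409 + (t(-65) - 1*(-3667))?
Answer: 23016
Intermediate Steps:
t(g) = 2*g*(127 + g) (t(g) = (2*g)*(127 + g) = 2*g*(127 + g))
27409 + (t(-65) - 1*(-3667)) = 27409 + (2*(-65)*(127 - 65) - 1*(-3667)) = 27409 + (2*(-65)*62 + 3667) = 27409 + (-8060 + 3667) = 27409 - 4393 = 23016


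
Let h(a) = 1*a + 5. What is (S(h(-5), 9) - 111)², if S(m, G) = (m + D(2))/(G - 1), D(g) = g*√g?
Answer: (444 - √2)²/16 ≈ 12243.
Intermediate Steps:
D(g) = g^(3/2)
h(a) = 5 + a (h(a) = a + 5 = 5 + a)
S(m, G) = (m + 2*√2)/(-1 + G) (S(m, G) = (m + 2^(3/2))/(G - 1) = (m + 2*√2)/(-1 + G))
(S(h(-5), 9) - 111)² = (((5 - 5) + 2*√2)/(-1 + 9) - 111)² = ((0 + 2*√2)/8 - 111)² = ((2*√2)/8 - 111)² = (√2/4 - 111)² = (-111 + √2/4)²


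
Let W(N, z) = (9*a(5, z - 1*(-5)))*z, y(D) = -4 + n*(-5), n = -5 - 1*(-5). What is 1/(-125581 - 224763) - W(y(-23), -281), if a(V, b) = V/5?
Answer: 886019975/350344 ≈ 2529.0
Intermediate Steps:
a(V, b) = V/5 (a(V, b) = V*(1/5) = V/5)
n = 0 (n = -5 + 5 = 0)
y(D) = -4 (y(D) = -4 + 0*(-5) = -4 + 0 = -4)
W(N, z) = 9*z (W(N, z) = (9*((1/5)*5))*z = (9*1)*z = 9*z)
1/(-125581 - 224763) - W(y(-23), -281) = 1/(-125581 - 224763) - 9*(-281) = 1/(-350344) - 1*(-2529) = -1/350344 + 2529 = 886019975/350344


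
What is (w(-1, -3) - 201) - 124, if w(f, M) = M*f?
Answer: -322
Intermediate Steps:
(w(-1, -3) - 201) - 124 = (-3*(-1) - 201) - 124 = (3 - 201) - 124 = -198 - 124 = -322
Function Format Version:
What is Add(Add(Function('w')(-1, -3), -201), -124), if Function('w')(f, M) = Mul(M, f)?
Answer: -322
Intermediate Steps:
Add(Add(Function('w')(-1, -3), -201), -124) = Add(Add(Mul(-3, -1), -201), -124) = Add(Add(3, -201), -124) = Add(-198, -124) = -322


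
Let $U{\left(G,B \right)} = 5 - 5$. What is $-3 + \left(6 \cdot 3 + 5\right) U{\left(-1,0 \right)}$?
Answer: $-3$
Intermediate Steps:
$U{\left(G,B \right)} = 0$
$-3 + \left(6 \cdot 3 + 5\right) U{\left(-1,0 \right)} = -3 + \left(6 \cdot 3 + 5\right) 0 = -3 + \left(18 + 5\right) 0 = -3 + 23 \cdot 0 = -3 + 0 = -3$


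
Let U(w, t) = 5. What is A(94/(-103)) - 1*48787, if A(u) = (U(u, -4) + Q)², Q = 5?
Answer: -48687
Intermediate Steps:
A(u) = 100 (A(u) = (5 + 5)² = 10² = 100)
A(94/(-103)) - 1*48787 = 100 - 1*48787 = 100 - 48787 = -48687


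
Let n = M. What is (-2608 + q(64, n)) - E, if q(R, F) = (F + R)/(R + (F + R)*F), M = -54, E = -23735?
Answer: 5028221/238 ≈ 21127.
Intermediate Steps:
n = -54
q(R, F) = (F + R)/(R + F*(F + R))
(-2608 + q(64, n)) - E = (-2608 + (-54 + 64)/(64 + (-54)**2 - 54*64)) - 1*(-23735) = (-2608 + 10/(64 + 2916 - 3456)) + 23735 = (-2608 + 10/(-476)) + 23735 = (-2608 - 1/476*10) + 23735 = (-2608 - 5/238) + 23735 = -620709/238 + 23735 = 5028221/238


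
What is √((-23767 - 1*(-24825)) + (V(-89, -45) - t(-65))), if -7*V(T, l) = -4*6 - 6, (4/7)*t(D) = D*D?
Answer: 13*I*√7343/14 ≈ 79.571*I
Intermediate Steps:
t(D) = 7*D²/4 (t(D) = 7*(D*D)/4 = 7*D²/4)
V(T, l) = 30/7 (V(T, l) = -(-4*6 - 6)/7 = -(-24 - 6)/7 = -⅐*(-30) = 30/7)
√((-23767 - 1*(-24825)) + (V(-89, -45) - t(-65))) = √((-23767 - 1*(-24825)) + (30/7 - 7*(-65)²/4)) = √((-23767 + 24825) + (30/7 - 7*4225/4)) = √(1058 + (30/7 - 1*29575/4)) = √(1058 + (30/7 - 29575/4)) = √(1058 - 206905/28) = √(-177281/28) = 13*I*√7343/14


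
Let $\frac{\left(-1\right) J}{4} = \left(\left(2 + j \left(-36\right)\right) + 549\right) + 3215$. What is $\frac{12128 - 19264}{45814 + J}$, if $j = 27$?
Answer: $- \frac{3568}{17319} \approx -0.20602$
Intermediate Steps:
$J = -11176$ ($J = - 4 \left(\left(\left(2 + 27 \left(-36\right)\right) + 549\right) + 3215\right) = - 4 \left(\left(\left(2 - 972\right) + 549\right) + 3215\right) = - 4 \left(\left(-970 + 549\right) + 3215\right) = - 4 \left(-421 + 3215\right) = \left(-4\right) 2794 = -11176$)
$\frac{12128 - 19264}{45814 + J} = \frac{12128 - 19264}{45814 - 11176} = - \frac{7136}{34638} = \left(-7136\right) \frac{1}{34638} = - \frac{3568}{17319}$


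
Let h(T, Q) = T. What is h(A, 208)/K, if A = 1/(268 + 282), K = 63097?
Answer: 1/34703350 ≈ 2.8816e-8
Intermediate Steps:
A = 1/550 ≈ 0.0018182
h(A, 208)/K = (1/550)/63097 = (1/550)*(1/63097) = 1/34703350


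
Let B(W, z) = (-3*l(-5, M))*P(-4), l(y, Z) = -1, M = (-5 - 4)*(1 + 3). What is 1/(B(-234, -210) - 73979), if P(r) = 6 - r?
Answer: -1/73949 ≈ -1.3523e-5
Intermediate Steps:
M = -36 (M = -9*4 = -36)
B(W, z) = 30 (B(W, z) = (-3*(-1))*(6 - 1*(-4)) = 3*(6 + 4) = 3*10 = 30)
1/(B(-234, -210) - 73979) = 1/(30 - 73979) = 1/(-73949) = -1/73949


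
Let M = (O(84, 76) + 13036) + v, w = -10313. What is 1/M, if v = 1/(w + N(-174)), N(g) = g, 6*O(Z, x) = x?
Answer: 31461/410524099 ≈ 7.6636e-5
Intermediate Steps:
O(Z, x) = x/6
v = -1/10487 (v = 1/(-10313 - 174) = 1/(-10487) = -1/10487 ≈ -9.5356e-5)
M = 410524099/31461 (M = ((⅙)*76 + 13036) - 1/10487 = (38/3 + 13036) - 1/10487 = 39146/3 - 1/10487 = 410524099/31461 ≈ 13049.)
1/M = 1/(410524099/31461) = 31461/410524099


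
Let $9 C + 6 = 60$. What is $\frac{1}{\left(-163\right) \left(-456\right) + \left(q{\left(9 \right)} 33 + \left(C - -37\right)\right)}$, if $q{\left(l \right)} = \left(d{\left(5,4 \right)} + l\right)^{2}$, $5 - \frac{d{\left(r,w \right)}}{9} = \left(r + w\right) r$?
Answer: $\frac{1}{4140004} \approx 2.4155 \cdot 10^{-7}$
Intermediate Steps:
$C = 6$ ($C = - \frac{2}{3} + \frac{1}{9} \cdot 60 = - \frac{2}{3} + \frac{20}{3} = 6$)
$d{\left(r,w \right)} = 45 - 9 r \left(r + w\right)$ ($d{\left(r,w \right)} = 45 - 9 \left(r + w\right) r = 45 - 9 r \left(r + w\right)$)
$q{\left(l \right)} = \left(-360 + l\right)^{2}$ ($q{\left(l \right)} = \left(\left(45 - 9 \cdot 5^{2} - 45 \cdot 4\right) + l\right)^{2} = \left(\left(45 - 225 - 180\right) + l\right)^{2} = \left(-360 + l\right)^{2}$)
$\frac{1}{\left(-163\right) \left(-456\right) + \left(q{\left(9 \right)} 33 + \left(C - -37\right)\right)} = \frac{1}{\left(-163\right) \left(-456\right) + \left(\left(-360 + 9\right)^{2} \cdot 33 + \left(6 - -37\right)\right)} = \frac{1}{74328 + \left(\left(-351\right)^{2} \cdot 33 + \left(6 + 37\right)\right)} = \frac{1}{74328 + \left(123201 \cdot 33 + 43\right)} = \frac{1}{74328 + \left(4065633 + 43\right)} = \frac{1}{74328 + 4065676} = \frac{1}{4140004}$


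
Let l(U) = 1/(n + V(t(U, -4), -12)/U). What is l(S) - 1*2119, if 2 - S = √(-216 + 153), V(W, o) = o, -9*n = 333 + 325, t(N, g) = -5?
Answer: -31048325585/14652254 + 729*I*√7/7326127 ≈ -2119.0 + 0.00026327*I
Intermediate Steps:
n = -658/9 (n = -(333 + 325)/9 = -⅑*658 = -658/9 ≈ -73.111)
S = 2 - 3*I*√7 (S = 2 - √(-216 + 153) = 2 - √(-63) = 2 - 3*I*√7 ≈ 2.0 - 7.9373*I)
l(U) = 1/(-658/9 - 12/U)
l(S) - 1*2119 = 9*(2 - 3*I*√7)/(2*(-54 - 329*(2 - 3*I*√7))) - 1*2119 = 9*(2 - 3*I*√7)/(2*(-54 + (-658 + 987*I*√7))) - 2119 = 9*(2 - 3*I*√7)/(2*(-712 + 987*I*√7)) - 2119 = -2119 + 9*(2 - 3*I*√7)/(2*(-712 + 987*I*√7))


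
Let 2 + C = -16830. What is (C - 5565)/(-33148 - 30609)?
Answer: 22397/63757 ≈ 0.35129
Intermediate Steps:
C = -16832 (C = -2 - 16830 = -16832)
(C - 5565)/(-33148 - 30609) = (-16832 - 5565)/(-33148 - 30609) = -22397/(-63757) = -22397*(-1/63757) = 22397/63757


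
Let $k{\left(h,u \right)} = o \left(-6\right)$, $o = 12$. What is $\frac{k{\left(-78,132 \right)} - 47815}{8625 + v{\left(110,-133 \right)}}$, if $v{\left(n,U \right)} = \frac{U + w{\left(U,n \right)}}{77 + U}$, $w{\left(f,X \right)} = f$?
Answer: $- \frac{191548}{34519} \approx -5.5491$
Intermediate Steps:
$v{\left(n,U \right)} = \frac{2 U}{77 + U}$ ($v{\left(n,U \right)} = \frac{U + U}{77 + U} = \frac{2 U}{77 + U}$)
$k{\left(h,u \right)} = -72$ ($k{\left(h,u \right)} = 12 \left(-6\right) = -72$)
$\frac{k{\left(-78,132 \right)} - 47815}{8625 + v{\left(110,-133 \right)}} = \frac{-72 - 47815}{8625 + 2 \left(-133\right) \frac{1}{77 - 133}} = - \frac{47887}{8625 + 2 \left(-133\right) \frac{1}{-56}} = - \frac{47887}{8625 + 2 \left(-133\right) \left(- \frac{1}{56}\right)} = - \frac{47887}{8625 + \frac{19}{4}} = - \frac{47887}{\frac{34519}{4}} = \left(-47887\right) \frac{4}{34519} = - \frac{191548}{34519}$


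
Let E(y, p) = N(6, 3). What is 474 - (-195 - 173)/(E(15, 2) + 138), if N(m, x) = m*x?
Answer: 18578/39 ≈ 476.36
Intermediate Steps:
E(y, p) = 18 (E(y, p) = 6*3 = 18)
474 - (-195 - 173)/(E(15, 2) + 138) = 474 - (-195 - 173)/(18 + 138) = 474 - (-368)/156 = 474 - 1*(-92/39) = 474 + 92/39 = 18578/39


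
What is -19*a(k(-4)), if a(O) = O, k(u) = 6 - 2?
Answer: -76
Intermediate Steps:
k(u) = 4
-19*a(k(-4)) = -19*4 = -76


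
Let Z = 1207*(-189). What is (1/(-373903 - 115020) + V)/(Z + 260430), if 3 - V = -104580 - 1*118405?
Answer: 36341320641/5265211787 ≈ 6.9022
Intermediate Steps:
V = 222988 (V = 3 - (-104580 - 1*118405) = 3 - (-104580 - 118405) = 3 - 1*(-222985) = 3 + 222985 = 222988)
Z = -228123
(1/(-373903 - 115020) + V)/(Z + 260430) = (1/(-373903 - 115020) + 222988)/(-228123 + 260430) = (1/(-488923) + 222988)/32307 = (-1/488923 + 222988)*(1/32307) = (109023961923/488923)*(1/32307) = 36341320641/5265211787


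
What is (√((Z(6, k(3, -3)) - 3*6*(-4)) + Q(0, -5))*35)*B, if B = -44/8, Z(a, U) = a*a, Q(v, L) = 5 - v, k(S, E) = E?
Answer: -385*√113/2 ≈ -2046.3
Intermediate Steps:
Z(a, U) = a²
B = -11/2 (B = -44*⅛ = -11/2 ≈ -5.5000)
(√((Z(6, k(3, -3)) - 3*6*(-4)) + Q(0, -5))*35)*B = (√((6² - 3*6*(-4)) + (5 - 1*0))*35)*(-11/2) = (√((36 - 18*(-4)) + (5 + 0))*35)*(-11/2) = (√((36 + 72) + 5)*35)*(-11/2) = (√(108 + 5)*35)*(-11/2) = (√113*35)*(-11/2) = (35*√113)*(-11/2) = -385*√113/2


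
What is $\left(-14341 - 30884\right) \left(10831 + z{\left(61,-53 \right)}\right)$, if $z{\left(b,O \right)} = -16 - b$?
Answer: $-486349650$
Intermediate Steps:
$\left(-14341 - 30884\right) \left(10831 + z{\left(61,-53 \right)}\right) = \left(-14341 - 30884\right) \left(10831 - 77\right) = - 45225 \left(10831 - 77\right) = \left(-45225\right) 10754 = -486349650$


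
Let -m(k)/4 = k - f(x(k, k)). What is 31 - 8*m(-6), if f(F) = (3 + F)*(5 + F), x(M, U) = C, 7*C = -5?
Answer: -23249/49 ≈ -474.47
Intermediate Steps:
C = -5/7 (C = (⅐)*(-5) = -5/7 ≈ -0.71429)
x(M, U) = -5/7
m(k) = 1920/49 - 4*k (m(k) = -4*(k - (15 + (-5/7)² + 8*(-5/7))) = -4*(k - (15 + 25/49 - 40/7)) = -4*(k - 1*480/49) = -4*(k - 480/49) = -4*(-480/49 + k) = 1920/49 - 4*k)
31 - 8*m(-6) = 31 - 8*(1920/49 - 4*(-6)) = 31 - 8*(1920/49 + 24) = 31 - 8*3096/49 = 31 - 24768/49 = -23249/49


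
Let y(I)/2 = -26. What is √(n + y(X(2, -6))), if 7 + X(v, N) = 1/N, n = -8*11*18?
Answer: 2*I*√409 ≈ 40.448*I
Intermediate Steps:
n = -1584 (n = -88*18 = -1584)
X(v, N) = -7 + 1/N
y(I) = -52 (y(I) = 2*(-26) = -52)
√(n + y(X(2, -6))) = √(-1584 - 52) = √(-1636) = 2*I*√409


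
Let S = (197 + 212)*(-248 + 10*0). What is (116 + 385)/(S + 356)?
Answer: -167/33692 ≈ -0.0049567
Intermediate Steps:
S = -101432 (S = 409*(-248 + 0) = 409*(-248) = -101432)
(116 + 385)/(S + 356) = (116 + 385)/(-101432 + 356) = 501/(-101076) = 501*(-1/101076) = -167/33692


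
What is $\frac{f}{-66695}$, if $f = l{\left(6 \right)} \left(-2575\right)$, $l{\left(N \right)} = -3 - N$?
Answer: $- \frac{4635}{13339} \approx -0.34748$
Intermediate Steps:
$f = 23175$ ($f = \left(-3 - 6\right) \left(-2575\right) = \left(-9\right) \left(-2575\right) = 23175$)
$\frac{f}{-66695} = \frac{23175}{-66695} = 23175 \left(- \frac{1}{66695}\right) = - \frac{4635}{13339}$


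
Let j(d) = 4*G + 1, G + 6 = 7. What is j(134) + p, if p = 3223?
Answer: 3228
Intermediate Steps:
G = 1 (G = -6 + 7 = 1)
j(d) = 5 (j(d) = 4*1 + 1 = 4 + 1 = 5)
j(134) + p = 5 + 3223 = 3228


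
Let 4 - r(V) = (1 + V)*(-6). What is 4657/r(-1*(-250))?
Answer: 4657/1510 ≈ 3.0841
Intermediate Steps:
r(V) = 10 + 6*V (r(V) = 4 - (1 + V)*(-6) = 4 - (-6 - 6*V) = 4 + (6 + 6*V) = 10 + 6*V)
4657/r(-1*(-250)) = 4657/(10 + 6*(-1*(-250))) = 4657/(10 + 6*250) = 4657/(10 + 1500) = 4657/1510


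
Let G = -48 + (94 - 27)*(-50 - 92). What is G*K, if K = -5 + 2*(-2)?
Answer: 86058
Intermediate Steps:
K = -9 (K = -5 - 4 = -9)
G = -9562 (G = -48 + 67*(-142) = -48 - 9514 = -9562)
G*K = -9562*(-9) = 86058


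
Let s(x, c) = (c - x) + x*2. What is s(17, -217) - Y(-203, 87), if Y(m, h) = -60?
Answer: -140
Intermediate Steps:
s(x, c) = c + x (s(x, c) = (c - x) + 2*x = c + x)
s(17, -217) - Y(-203, 87) = (-217 + 17) - 1*(-60) = -200 + 60 = -140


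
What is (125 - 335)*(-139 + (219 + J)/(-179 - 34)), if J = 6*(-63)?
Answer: 2061360/71 ≈ 29033.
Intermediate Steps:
J = -378
(125 - 335)*(-139 + (219 + J)/(-179 - 34)) = (125 - 335)*(-139 + (219 - 378)/(-179 - 34)) = -210*(-139 - 159/(-213)) = -210*(-139 - 159*(-1/213)) = -210*(-139 + 53/71) = -210*(-9816/71) = 2061360/71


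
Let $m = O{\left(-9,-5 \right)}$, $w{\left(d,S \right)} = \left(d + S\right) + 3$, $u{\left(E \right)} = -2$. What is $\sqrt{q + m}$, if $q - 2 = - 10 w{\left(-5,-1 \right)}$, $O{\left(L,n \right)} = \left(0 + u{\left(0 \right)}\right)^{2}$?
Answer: $6$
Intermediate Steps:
$w{\left(d,S \right)} = 3 + S + d$ ($w{\left(d,S \right)} = \left(S + d\right) + 3 = 3 + S + d$)
$O{\left(L,n \right)} = 4$ ($O{\left(L,n \right)} = \left(0 - 2\right)^{2} = \left(-2\right)^{2} = 4$)
$q = 32$ ($q = 2 - 10 \left(3 - 1 - 5\right) = 2 - -30 = 2 + 30 = 32$)
$m = 4$
$\sqrt{q + m} = \sqrt{32 + 4} = \sqrt{36} = 6$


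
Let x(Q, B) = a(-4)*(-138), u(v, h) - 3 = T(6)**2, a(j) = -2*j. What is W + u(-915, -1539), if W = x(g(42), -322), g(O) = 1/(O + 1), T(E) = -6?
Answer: -1065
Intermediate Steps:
g(O) = 1/(1 + O)
u(v, h) = 39 (u(v, h) = 3 + (-6)**2 = 3 + 36 = 39)
x(Q, B) = -1104 (x(Q, B) = -2*(-4)*(-138) = 8*(-138) = -1104)
W = -1104
W + u(-915, -1539) = -1104 + 39 = -1065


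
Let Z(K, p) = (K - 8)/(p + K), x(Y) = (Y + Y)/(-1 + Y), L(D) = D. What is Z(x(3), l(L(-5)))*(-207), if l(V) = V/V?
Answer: 1035/4 ≈ 258.75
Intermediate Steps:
x(Y) = 2*Y/(-1 + Y) (x(Y) = (2*Y)/(-1 + Y) = 2*Y/(-1 + Y))
l(V) = 1
Z(K, p) = (-8 + K)/(K + p)
Z(x(3), l(L(-5)))*(-207) = ((-8 + 2*3/(-1 + 3))/(2*3/(-1 + 3) + 1))*(-207) = ((-8 + 2*3/2)/(2*3/2 + 1))*(-207) = ((-8 + 2*3*(½))/(2*3*(½) + 1))*(-207) = ((-8 + 3)/(3 + 1))*(-207) = (-5/4)*(-207) = ((¼)*(-5))*(-207) = -5/4*(-207) = 1035/4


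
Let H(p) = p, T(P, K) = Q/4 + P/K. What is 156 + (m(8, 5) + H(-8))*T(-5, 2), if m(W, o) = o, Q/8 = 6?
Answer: 255/2 ≈ 127.50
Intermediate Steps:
Q = 48 (Q = 8*6 = 48)
T(P, K) = 12 + P/K (T(P, K) = 48/4 + P/K = 48*(1/4) + P/K = 12 + P/K)
156 + (m(8, 5) + H(-8))*T(-5, 2) = 156 + (5 - 8)*(12 - 5/2) = 156 - 3*(12 - 5*1/2) = 156 - 3*(12 - 5/2) = 156 - 3*19/2 = 156 - 57/2 = 255/2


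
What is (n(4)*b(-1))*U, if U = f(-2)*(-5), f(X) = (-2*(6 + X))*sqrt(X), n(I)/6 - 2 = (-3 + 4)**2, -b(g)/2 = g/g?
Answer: -1440*I*sqrt(2) ≈ -2036.5*I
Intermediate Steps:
b(g) = -2 (b(g) = -2*g/g = -2*1 = -2)
n(I) = 18 (n(I) = 12 + 6*(-3 + 4)**2 = 12 + 6*1**2 = 12 + 6*1 = 12 + 6 = 18)
f(X) = sqrt(X)*(-12 - 2*X) (f(X) = (-12 - 2*X)*sqrt(X) = sqrt(X)*(-12 - 2*X))
U = 40*I*sqrt(2) (U = (2*sqrt(-2)*(-6 - 1*(-2)))*(-5) = (2*(I*sqrt(2))*(-6 + 2))*(-5) = (2*(I*sqrt(2))*(-4))*(-5) = -8*I*sqrt(2)*(-5) = 40*I*sqrt(2) ≈ 56.569*I)
(n(4)*b(-1))*U = (18*(-2))*(40*I*sqrt(2)) = -1440*I*sqrt(2)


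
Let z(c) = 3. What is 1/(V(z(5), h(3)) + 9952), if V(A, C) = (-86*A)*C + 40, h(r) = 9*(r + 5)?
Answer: -1/8584 ≈ -0.00011650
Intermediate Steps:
h(r) = 45 + 9*r (h(r) = 9*(5 + r) = 45 + 9*r)
V(A, C) = 40 - 86*A*C (V(A, C) = -86*A*C + 40 = 40 - 86*A*C)
1/(V(z(5), h(3)) + 9952) = 1/((40 - 86*3*(45 + 9*3)) + 9952) = 1/((40 - 86*3*(45 + 27)) + 9952) = 1/((40 - 86*3*72) + 9952) = 1/((40 - 18576) + 9952) = 1/(-18536 + 9952) = 1/(-8584) = -1/8584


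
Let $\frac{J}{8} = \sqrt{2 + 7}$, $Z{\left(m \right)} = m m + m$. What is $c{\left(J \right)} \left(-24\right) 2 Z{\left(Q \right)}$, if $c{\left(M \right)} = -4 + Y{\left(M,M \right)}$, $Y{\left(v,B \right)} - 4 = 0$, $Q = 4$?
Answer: $0$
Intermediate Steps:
$Z{\left(m \right)} = m + m^{2}$ ($Z{\left(m \right)} = m^{2} + m = m + m^{2}$)
$Y{\left(v,B \right)} = 4$ ($Y{\left(v,B \right)} = 4 + 0 = 4$)
$J = 24$ ($J = 8 \sqrt{2 + 7} = 8 \sqrt{9} = 8 \cdot 3 = 24$)
$c{\left(M \right)} = 0$ ($c{\left(M \right)} = -4 + 4 = 0$)
$c{\left(J \right)} \left(-24\right) 2 Z{\left(Q \right)} = 0 \left(-24\right) 2 \cdot 4 \left(1 + 4\right) = 0 \left(- 48 \cdot 4 \cdot 5\right) = 0 \left(\left(-48\right) 20\right) = 0 \left(-960\right) = 0$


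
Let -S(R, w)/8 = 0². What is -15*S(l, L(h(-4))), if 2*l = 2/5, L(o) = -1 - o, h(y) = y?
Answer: 0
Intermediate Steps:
l = ⅕ (l = (2/5)/2 = (2*(⅕))/2 = (½)*(⅖) = ⅕ ≈ 0.20000)
S(R, w) = 0 (S(R, w) = -8*0² = -8*0 = 0)
-15*S(l, L(h(-4))) = -15*0 = 0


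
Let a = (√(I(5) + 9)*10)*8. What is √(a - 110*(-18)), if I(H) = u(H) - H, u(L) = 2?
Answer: 2*√(495 + 20*√6) ≈ 46.647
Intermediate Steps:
I(H) = 2 - H
a = 80*√6 (a = (√((2 - 1*5) + 9)*10)*8 = (√((2 - 5) + 9)*10)*8 = (√(-3 + 9)*10)*8 = (√6*10)*8 = (10*√6)*8 = 80*√6 ≈ 195.96)
√(a - 110*(-18)) = √(80*√6 - 110*(-18)) = √(80*√6 + 1980) = √(1980 + 80*√6)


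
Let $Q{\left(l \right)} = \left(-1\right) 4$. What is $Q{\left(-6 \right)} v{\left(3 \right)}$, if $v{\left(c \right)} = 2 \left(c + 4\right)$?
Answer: $-56$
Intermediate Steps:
$Q{\left(l \right)} = -4$
$v{\left(c \right)} = 8 + 2 c$ ($v{\left(c \right)} = 2 \left(4 + c\right) = 8 + 2 c$)
$Q{\left(-6 \right)} v{\left(3 \right)} = - 4 \left(8 + 2 \cdot 3\right) = - 4 \left(8 + 6\right) = \left(-4\right) 14 = -56$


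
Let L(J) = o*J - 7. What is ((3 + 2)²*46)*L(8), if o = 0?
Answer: -8050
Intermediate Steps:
L(J) = -7 (L(J) = 0*J - 7 = 0 - 7 = -7)
((3 + 2)²*46)*L(8) = ((3 + 2)²*46)*(-7) = (5²*46)*(-7) = (25*46)*(-7) = 1150*(-7) = -8050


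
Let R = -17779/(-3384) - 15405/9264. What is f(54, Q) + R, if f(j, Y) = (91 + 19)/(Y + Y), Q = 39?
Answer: 84925097/16980912 ≈ 5.0012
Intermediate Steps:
f(j, Y) = 55/Y (f(j, Y) = 110/((2*Y)) = 110*(1/(2*Y)) = 55/Y)
R = 4690589/1306224 (R = -17779*(-1/3384) - 15405*1/9264 = 17779/3384 - 5135/3088 = 4690589/1306224 ≈ 3.5910)
f(54, Q) + R = 55/39 + 4690589/1306224 = 84925097/16980912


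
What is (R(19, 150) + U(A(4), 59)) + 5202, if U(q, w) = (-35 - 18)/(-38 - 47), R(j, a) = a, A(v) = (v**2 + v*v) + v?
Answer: 454973/85 ≈ 5352.6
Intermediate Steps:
A(v) = v + 2*v**2 (A(v) = (v**2 + v**2) + v = 2*v**2 + v = v + 2*v**2)
U(q, w) = 53/85 (U(q, w) = -53/(-85) = -53*(-1/85) = 53/85)
(R(19, 150) + U(A(4), 59)) + 5202 = (150 + 53/85) + 5202 = 12803/85 + 5202 = 454973/85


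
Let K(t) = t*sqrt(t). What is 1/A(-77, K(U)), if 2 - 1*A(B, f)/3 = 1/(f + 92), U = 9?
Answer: 119/711 ≈ 0.16737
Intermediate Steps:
K(t) = t**(3/2)
A(B, f) = 6 - 3/(92 + f) (A(B, f) = 6 - 3/(f + 92) = 6 - 3/(92 + f))
1/A(-77, K(U)) = 1/(3*(183 + 2*9**(3/2))/(92 + 9**(3/2))) = 1/(3*(183 + 2*27)/(92 + 27)) = 1/(3*(183 + 54)/119) = 1/(3*(1/119)*237) = 1/(711/119) = 119/711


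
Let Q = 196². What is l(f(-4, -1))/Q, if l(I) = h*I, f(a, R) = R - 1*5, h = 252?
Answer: -27/686 ≈ -0.039359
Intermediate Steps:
f(a, R) = -5 + R (f(a, R) = R - 5 = -5 + R)
Q = 38416
l(I) = 252*I
l(f(-4, -1))/Q = (252*(-5 - 1))/38416 = (252*(-6))*(1/38416) = -1512*1/38416 = -27/686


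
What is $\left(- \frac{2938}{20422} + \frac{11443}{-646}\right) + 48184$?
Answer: $\frac{317718614857}{6596306} \approx 48166.0$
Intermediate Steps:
$\left(- \frac{2938}{20422} + \frac{11443}{-646}\right) + 48184 = \left(\left(-2938\right) \frac{1}{20422} + 11443 \left(- \frac{1}{646}\right)\right) + 48184 = \left(- \frac{1469}{10211} - \frac{11443}{646}\right) + 48184 = - \frac{117793447}{6596306} + 48184 = \frac{317718614857}{6596306}$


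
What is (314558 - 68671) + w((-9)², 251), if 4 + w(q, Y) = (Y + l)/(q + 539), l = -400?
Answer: 152447311/620 ≈ 2.4588e+5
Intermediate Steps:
w(q, Y) = -4 + (-400 + Y)/(539 + q) (w(q, Y) = -4 + (Y - 400)/(q + 539) = -4 + (-400 + Y)/(539 + q))
(314558 - 68671) + w((-9)², 251) = (314558 - 68671) + (-2556 + 251 - 4*(-9)²)/(539 + (-9)²) = 245887 + (-2556 + 251 - 4*81)/(539 + 81) = 245887 + (-2556 + 251 - 324)/620 = 245887 + (1/620)*(-2629) = 245887 - 2629/620 = 152447311/620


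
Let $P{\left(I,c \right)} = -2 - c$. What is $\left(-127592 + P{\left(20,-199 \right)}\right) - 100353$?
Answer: $-227748$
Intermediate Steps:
$\left(-127592 + P{\left(20,-199 \right)}\right) - 100353 = \left(-127592 - -197\right) - 100353 = \left(-127592 + \left(-2 + 199\right)\right) - 100353 = \left(-127592 + 197\right) - 100353 = -127395 - 100353 = -227748$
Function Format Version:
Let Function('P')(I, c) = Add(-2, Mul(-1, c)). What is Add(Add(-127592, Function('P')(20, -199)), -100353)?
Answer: -227748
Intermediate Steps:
Add(Add(-127592, Function('P')(20, -199)), -100353) = Add(Add(-127592, Add(-2, Mul(-1, -199))), -100353) = Add(Add(-127592, Add(-2, 199)), -100353) = Add(Add(-127592, 197), -100353) = Add(-127395, -100353) = -227748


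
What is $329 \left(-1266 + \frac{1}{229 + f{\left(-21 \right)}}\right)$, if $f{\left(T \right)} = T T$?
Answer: $- \frac{279064051}{670} \approx -4.1651 \cdot 10^{5}$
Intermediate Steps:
$f{\left(T \right)} = T^{2}$
$329 \left(-1266 + \frac{1}{229 + f{\left(-21 \right)}}\right) = 329 \left(-1266 + \frac{1}{229 + \left(-21\right)^{2}}\right) = 329 \left(-1266 + \frac{1}{229 + 441}\right) = 329 \left(-1266 + \frac{1}{670}\right) = 329 \left(- \frac{848219}{670}\right) = - \frac{279064051}{670}$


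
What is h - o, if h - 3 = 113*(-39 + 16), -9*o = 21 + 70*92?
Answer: -16903/9 ≈ -1878.1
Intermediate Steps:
o = -6461/9 (o = -(21 + 70*92)/9 = -(21 + 6440)/9 = -⅑*6461 = -6461/9 ≈ -717.89)
h = -2596 (h = 3 + 113*(-39 + 16) = 3 + 113*(-23) = 3 - 2599 = -2596)
h - o = -2596 - 1*(-6461/9) = -2596 + 6461/9 = -16903/9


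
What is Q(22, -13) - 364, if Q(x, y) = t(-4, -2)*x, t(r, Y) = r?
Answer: -452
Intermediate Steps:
Q(x, y) = -4*x
Q(22, -13) - 364 = -4*22 - 364 = -88 - 364 = -452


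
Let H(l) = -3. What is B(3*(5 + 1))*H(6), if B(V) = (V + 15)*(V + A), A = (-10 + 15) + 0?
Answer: -2277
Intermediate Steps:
A = 5 (A = 5 + 0 = 5)
B(V) = (5 + V)*(15 + V) (B(V) = (V + 15)*(V + 5) = (15 + V)*(5 + V) = (5 + V)*(15 + V))
B(3*(5 + 1))*H(6) = (75 + (3*(5 + 1))² + 20*(3*(5 + 1)))*(-3) = (75 + (3*6)² + 20*(3*6))*(-3) = (75 + 18² + 20*18)*(-3) = (75 + 324 + 360)*(-3) = 759*(-3) = -2277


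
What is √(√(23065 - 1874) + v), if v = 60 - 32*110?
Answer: √(-3460 + √21191) ≈ 57.571*I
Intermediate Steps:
v = -3460 (v = 60 - 3520 = -3460)
√(√(23065 - 1874) + v) = √(√(23065 - 1874) - 3460) = √(√21191 - 3460) = √(-3460 + √21191)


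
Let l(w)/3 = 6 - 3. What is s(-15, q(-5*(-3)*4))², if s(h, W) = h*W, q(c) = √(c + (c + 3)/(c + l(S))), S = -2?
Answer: 315225/23 ≈ 13705.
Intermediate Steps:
l(w) = 9 (l(w) = 3*(6 - 3) = 3*3 = 9)
q(c) = √(c + (3 + c)/(9 + c)) (q(c) = √(c + (c + 3)/(c + 9)) = √(c + (3 + c)/(9 + c)))
s(h, W) = W*h
s(-15, q(-5*(-3)*4))² = (√((3 - 5*(-3)*4 + (-5*(-3)*4)*(9 - 5*(-3)*4))/(9 - 5*(-3)*4))*(-15))² = (√((3 + 15*4 + (15*4)*(9 + 15*4))/(9 + 15*4))*(-15))² = (√((3 + 60 + 60*(9 + 60))/(9 + 60))*(-15))² = (√((3 + 60 + 60*69)/69)*(-15))² = (√((3 + 60 + 4140)/69)*(-15))² = (√((1/69)*4203)*(-15))² = (√(1401/23)*(-15))² = ((√32223/23)*(-15))² = (-15*√32223/23)² = 315225/23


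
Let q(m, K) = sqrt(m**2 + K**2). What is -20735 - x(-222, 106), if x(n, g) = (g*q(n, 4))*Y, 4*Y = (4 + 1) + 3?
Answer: -20735 - 2120*sqrt(493) ≈ -67807.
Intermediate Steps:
q(m, K) = sqrt(K**2 + m**2)
Y = 2 (Y = ((4 + 1) + 3)/4 = (5 + 3)/4 = (1/4)*8 = 2)
x(n, g) = 2*g*sqrt(16 + n**2) (x(n, g) = (g*sqrt(4**2 + n**2))*2 = (g*sqrt(16 + n**2))*2 = 2*g*sqrt(16 + n**2))
-20735 - x(-222, 106) = -20735 - 2*106*sqrt(16 + (-222)**2) = -20735 - 2*106*sqrt(16 + 49284) = -20735 - 2*106*sqrt(49300) = -20735 - 2*106*10*sqrt(493) = -20735 - 2120*sqrt(493)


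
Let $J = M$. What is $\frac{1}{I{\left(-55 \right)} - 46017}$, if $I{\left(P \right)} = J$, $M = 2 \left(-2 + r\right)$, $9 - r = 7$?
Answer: $- \frac{1}{46017} \approx -2.1731 \cdot 10^{-5}$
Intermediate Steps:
$r = 2$ ($r = 9 - 7 = 2$)
$M = 0$ ($M = 2 \left(-2 + 2\right) = 2 \cdot 0 = 0$)
$J = 0$
$I{\left(P \right)} = 0$
$\frac{1}{I{\left(-55 \right)} - 46017} = \frac{1}{0 - 46017} = \frac{1}{-46017} = - \frac{1}{46017}$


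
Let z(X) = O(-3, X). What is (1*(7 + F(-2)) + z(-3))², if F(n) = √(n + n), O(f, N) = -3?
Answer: 12 + 16*I ≈ 12.0 + 16.0*I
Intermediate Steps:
F(n) = √2*√n (F(n) = √(2*n) = √2*√n)
z(X) = -3
(1*(7 + F(-2)) + z(-3))² = (1*(7 + √2*√(-2)) - 3)² = (1*(7 + √2*(I*√2)) - 3)² = (1*(7 + 2*I) - 3)² = ((7 + 2*I) - 3)² = (4 + 2*I)²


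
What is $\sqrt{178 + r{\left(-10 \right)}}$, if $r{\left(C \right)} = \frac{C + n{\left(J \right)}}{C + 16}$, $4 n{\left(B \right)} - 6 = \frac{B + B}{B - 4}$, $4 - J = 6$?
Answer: $\frac{17 \sqrt{22}}{6} \approx 13.29$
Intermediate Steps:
$J = -2$ ($J = 4 - 6 = -2$)
$n{\left(B \right)} = \frac{3}{2} + \frac{B}{2 \left(-4 + B\right)}$ ($n{\left(B \right)} = \frac{3}{2} + \frac{\left(B + B\right) \frac{1}{B - 4}}{4} = \frac{3}{2} + \frac{2 B \frac{1}{-4 + B}}{4} = \frac{3}{2} + \frac{B}{2 \left(-4 + B\right)}$)
$r{\left(C \right)} = \frac{\frac{5}{3} + C}{16 + C}$ ($r{\left(C \right)} = \frac{C + \frac{2 \left(-3 - 2\right)}{-4 - 2}}{C + 16} = \frac{C + 2 \frac{1}{-6} \left(-5\right)}{16 + C} = \frac{C + 2 \left(- \frac{1}{6}\right) \left(-5\right)}{16 + C} = \frac{C + \frac{5}{3}}{16 + C} = \frac{\frac{5}{3} + C}{16 + C}$)
$\sqrt{178 + r{\left(-10 \right)}} = \sqrt{178 + \frac{\frac{5}{3} - 10}{16 - 10}} = \sqrt{178 + \frac{1}{6} \left(- \frac{25}{3}\right)} = \sqrt{178 - \frac{25}{18}} = \sqrt{\frac{3179}{18}} = \frac{17 \sqrt{22}}{6}$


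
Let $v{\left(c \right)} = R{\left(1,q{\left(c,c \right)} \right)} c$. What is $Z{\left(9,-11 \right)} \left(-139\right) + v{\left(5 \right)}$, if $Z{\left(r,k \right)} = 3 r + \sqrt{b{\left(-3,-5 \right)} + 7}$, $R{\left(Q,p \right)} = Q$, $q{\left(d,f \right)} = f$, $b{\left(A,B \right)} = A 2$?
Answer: $-3887$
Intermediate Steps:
$b{\left(A,B \right)} = 2 A$
$v{\left(c \right)} = c$ ($v{\left(c \right)} = 1 c = c$)
$Z{\left(r,k \right)} = 1 + 3 r$ ($Z{\left(r,k \right)} = 3 r + \sqrt{2 \left(-3\right) + 7} = 3 r + \sqrt{-6 + 7} = 3 r + \sqrt{1} = 3 r + 1 = 1 + 3 r$)
$Z{\left(9,-11 \right)} \left(-139\right) + v{\left(5 \right)} = \left(1 + 3 \cdot 9\right) \left(-139\right) + 5 = \left(1 + 27\right) \left(-139\right) + 5 = 28 \left(-139\right) + 5 = -3892 + 5 = -3887$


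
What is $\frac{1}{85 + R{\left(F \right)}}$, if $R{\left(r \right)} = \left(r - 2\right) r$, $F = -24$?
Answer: $\frac{1}{709} \approx 0.0014104$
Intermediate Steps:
$R{\left(r \right)} = r \left(-2 + r\right)$ ($R{\left(r \right)} = \left(-2 + r\right) r = r \left(-2 + r\right)$)
$\frac{1}{85 + R{\left(F \right)}} = \frac{1}{85 - 24 \left(-2 - 24\right)} = \frac{1}{85 - -624} = \frac{1}{85 + 624} = \frac{1}{709}$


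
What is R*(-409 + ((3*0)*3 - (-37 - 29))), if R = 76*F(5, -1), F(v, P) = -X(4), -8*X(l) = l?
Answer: -13034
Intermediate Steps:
X(l) = -l/8
F(v, P) = 1/2 (F(v, P) = -(-1)*4/8 = -1*(-1/2) = 1/2)
R = 38 (R = 76*(1/2) = 38)
R*(-409 + ((3*0)*3 - (-37 - 29))) = 38*(-409 + ((3*0)*3 - (-37 - 29))) = 38*(-409 + (0*3 - 1*(-66))) = 38*(-409 + (0 + 66)) = 38*(-409 + 66) = 38*(-343) = -13034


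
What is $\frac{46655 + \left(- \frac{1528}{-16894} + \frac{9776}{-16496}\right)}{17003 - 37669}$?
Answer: $- \frac{203153674951}{89988619381} \approx -2.2575$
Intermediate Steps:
$\frac{46655 + \left(- \frac{1528}{-16894} + \frac{9776}{-16496}\right)}{17003 - 37669} = \frac{46655 + \left(\left(-1528\right) \left(- \frac{1}{16894}\right) + 9776 \left(- \frac{1}{16496}\right)\right)}{-20666} = \left(46655 + \left(\frac{764}{8447} - \frac{611}{1031}\right)\right) \left(- \frac{1}{20666}\right) = \left(46655 - \frac{4373433}{8708857}\right) \left(- \frac{1}{20666}\right) = \frac{406307349902}{8708857} \left(- \frac{1}{20666}\right) = - \frac{203153674951}{89988619381}$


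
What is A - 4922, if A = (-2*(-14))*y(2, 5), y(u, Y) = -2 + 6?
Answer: -4810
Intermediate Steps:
y(u, Y) = 4
A = 112 (A = -2*(-14)*4 = 28*4 = 112)
A - 4922 = 112 - 4922 = -4810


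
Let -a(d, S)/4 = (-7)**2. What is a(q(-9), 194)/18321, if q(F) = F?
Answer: -196/18321 ≈ -0.010698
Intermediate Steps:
a(d, S) = -196 (a(d, S) = -4*(-7)**2 = -4*49 = -196)
a(q(-9), 194)/18321 = -196/18321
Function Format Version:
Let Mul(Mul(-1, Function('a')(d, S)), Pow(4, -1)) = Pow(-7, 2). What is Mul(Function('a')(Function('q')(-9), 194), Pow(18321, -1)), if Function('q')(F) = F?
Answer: Rational(-196, 18321) ≈ -0.010698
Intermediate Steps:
Function('a')(d, S) = -196 (Function('a')(d, S) = Mul(-4, Pow(-7, 2)) = Mul(-4, 49) = -196)
Mul(Function('a')(Function('q')(-9), 194), Pow(18321, -1)) = Mul(-196, Pow(18321, -1)) = Mul(-196, Rational(1, 18321)) = Rational(-196, 18321)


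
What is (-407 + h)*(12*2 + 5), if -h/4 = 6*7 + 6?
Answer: -17371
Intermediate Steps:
h = -192 (h = -4*(6*7 + 6) = -4*(42 + 6) = -4*48 = -192)
(-407 + h)*(12*2 + 5) = (-407 - 192)*(12*2 + 5) = -599*(24 + 5) = -599*29 = -17371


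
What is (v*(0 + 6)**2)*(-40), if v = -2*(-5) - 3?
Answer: -10080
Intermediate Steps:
v = 7 (v = 10 - 3 = 7)
(v*(0 + 6)**2)*(-40) = (7*(0 + 6)**2)*(-40) = (7*6**2)*(-40) = (7*36)*(-40) = 252*(-40) = -10080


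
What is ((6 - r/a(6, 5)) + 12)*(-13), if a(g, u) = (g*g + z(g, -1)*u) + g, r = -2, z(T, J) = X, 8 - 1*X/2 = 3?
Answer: -10777/46 ≈ -234.28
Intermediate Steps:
X = 10 (X = 16 - 2*3 = 16 - 6 = 10)
z(T, J) = 10
a(g, u) = g + g² + 10*u (a(g, u) = (g*g + 10*u) + g = (g² + 10*u) + g = g + g² + 10*u)
((6 - r/a(6, 5)) + 12)*(-13) = ((6 - (-2)/(6 + 6² + 10*5)) + 12)*(-13) = ((6 - (-2)/(6 + 36 + 50)) + 12)*(-13) = ((6 - (-2)/92) + 12)*(-13) = ((6 - 1*(-1/46)) + 12)*(-13) = ((6 + 1/46) + 12)*(-13) = (277/46 + 12)*(-13) = (829/46)*(-13) = -10777/46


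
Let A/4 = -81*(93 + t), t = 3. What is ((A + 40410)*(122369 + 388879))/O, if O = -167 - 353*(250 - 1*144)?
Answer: -4757673888/37585 ≈ -1.2658e+5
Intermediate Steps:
A = -31104 (A = 4*(-81*(93 + 3)) = 4*(-81*96) = 4*(-7776) = -31104)
O = -37585 (O = -167 - 353*(250 - 144) = -167 - 353*106 = -167 - 37418 = -37585)
((A + 40410)*(122369 + 388879))/O = ((-31104 + 40410)*(122369 + 388879))/(-37585) = (9306*511248)*(-1/37585) = 4757673888*(-1/37585) = -4757673888/37585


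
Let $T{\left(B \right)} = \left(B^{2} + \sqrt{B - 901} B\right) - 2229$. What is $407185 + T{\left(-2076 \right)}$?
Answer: $4714732 - 2076 i \sqrt{2977} \approx 4.7147 \cdot 10^{6} - 1.1327 \cdot 10^{5} i$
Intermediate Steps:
$T{\left(B \right)} = -2229 + B^{2} + B \sqrt{-901 + B}$ ($T{\left(B \right)} = \left(B^{2} + \sqrt{-901 + B} B\right) - 2229 = \left(B^{2} + B \sqrt{-901 + B}\right) - 2229 = -2229 + B^{2} + B \sqrt{-901 + B}$)
$407185 + T{\left(-2076 \right)} = 407185 - \left(2229 - 4309776 + 2076 \sqrt{-901 - 2076}\right) = 407185 - \left(-4307547 + 2076 i \sqrt{2977}\right) = 407185 + \left(4307547 - 2076 i \sqrt{2977}\right) = 4714732 - 2076 i \sqrt{2977}$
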